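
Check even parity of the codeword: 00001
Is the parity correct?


Number of 1s: 1

No, parity error (1 ones)


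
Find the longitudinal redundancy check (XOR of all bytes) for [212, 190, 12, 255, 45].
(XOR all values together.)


XOR chain: 212 ^ 190 ^ 12 ^ 255 ^ 45 = 180

180


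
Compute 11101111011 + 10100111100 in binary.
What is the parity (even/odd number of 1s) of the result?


11101111011 = 1915
10100111100 = 1340
Sum = 3255 = 110010110111
1s count = 8

even parity (8 ones in 110010110111)


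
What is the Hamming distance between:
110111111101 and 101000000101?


XOR: 011111111000
Count of 1s: 8

8


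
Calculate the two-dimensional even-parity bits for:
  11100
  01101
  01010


Row parities: 110
Column parities: 11011

Row P: 110, Col P: 11011, Corner: 0


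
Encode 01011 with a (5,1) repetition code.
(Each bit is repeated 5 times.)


Each bit -> 5 copies

0000011111000001111111111


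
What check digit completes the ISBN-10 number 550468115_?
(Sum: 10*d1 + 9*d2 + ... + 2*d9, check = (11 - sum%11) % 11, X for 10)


Weighted sum: 216
216 mod 11 = 7

Check digit: 4


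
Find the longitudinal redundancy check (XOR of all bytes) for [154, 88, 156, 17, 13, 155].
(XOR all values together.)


XOR chain: 154 ^ 88 ^ 156 ^ 17 ^ 13 ^ 155 = 217

217


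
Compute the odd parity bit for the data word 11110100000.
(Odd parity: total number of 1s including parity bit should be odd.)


Number of 1s in data: 5
Parity bit: 0

0


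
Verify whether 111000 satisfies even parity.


Number of 1s: 3

No, parity error (3 ones)


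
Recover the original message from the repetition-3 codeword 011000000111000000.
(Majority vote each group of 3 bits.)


Groups: 011, 000, 000, 111, 000, 000
Majority votes: 100100

100100


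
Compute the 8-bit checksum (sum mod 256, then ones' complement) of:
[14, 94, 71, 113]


Sum = 292 mod 256 = 36
Complement = 219

219


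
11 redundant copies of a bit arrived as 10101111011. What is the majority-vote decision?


Ones: 8 out of 11
Threshold: 6

1 (8/11 voted 1)


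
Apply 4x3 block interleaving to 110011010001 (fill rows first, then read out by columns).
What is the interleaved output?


Matrix:
  110
  011
  010
  001
Read columns: 100011100101

100011100101


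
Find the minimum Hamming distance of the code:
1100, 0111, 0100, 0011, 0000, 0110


Comparing all pairs, minimum distance: 1
Can detect 0 errors, correct 0 errors

1


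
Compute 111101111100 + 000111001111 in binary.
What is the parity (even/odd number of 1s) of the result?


111101111100 = 3964
000111001111 = 463
Sum = 4427 = 1000101001011
1s count = 6

even parity (6 ones in 1000101001011)


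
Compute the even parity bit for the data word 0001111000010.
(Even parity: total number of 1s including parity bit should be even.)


Number of 1s in data: 5
Parity bit: 1

1


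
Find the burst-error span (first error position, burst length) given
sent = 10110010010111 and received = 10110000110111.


XOR: 00000010100000

Burst at position 6, length 3


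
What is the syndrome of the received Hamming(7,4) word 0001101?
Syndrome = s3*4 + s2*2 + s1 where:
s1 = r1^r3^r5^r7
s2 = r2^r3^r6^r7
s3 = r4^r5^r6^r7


s1=0, s2=1, s3=1

Syndrome = 6 (error at position 6)


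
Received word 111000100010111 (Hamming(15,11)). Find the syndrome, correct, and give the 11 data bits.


Syndrome = 0: no error detected

Data: 10010010111 (no errors)


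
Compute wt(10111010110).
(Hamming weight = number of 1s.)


Counting 1s in 10111010110

7


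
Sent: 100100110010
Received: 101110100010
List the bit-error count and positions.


XOR: 001010010000

3 error(s) at position(s): 2, 4, 7


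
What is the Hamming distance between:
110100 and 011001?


XOR: 101101
Count of 1s: 4

4


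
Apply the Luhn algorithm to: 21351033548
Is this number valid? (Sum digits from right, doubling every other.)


Luhn sum = 39
39 mod 10 = 9

Invalid (Luhn sum mod 10 = 9)


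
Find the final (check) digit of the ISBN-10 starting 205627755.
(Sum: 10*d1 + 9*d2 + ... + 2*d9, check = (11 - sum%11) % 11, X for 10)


Weighted sum: 202
202 mod 11 = 4

Check digit: 7


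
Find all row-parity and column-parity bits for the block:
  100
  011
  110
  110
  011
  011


Row parities: 100000
Column parities: 111

Row P: 100000, Col P: 111, Corner: 1


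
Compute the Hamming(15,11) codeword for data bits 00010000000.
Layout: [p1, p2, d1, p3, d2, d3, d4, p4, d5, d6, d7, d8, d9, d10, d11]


Parity bits: p1=1, p2=1, p3=1, p4=0

110100100000000


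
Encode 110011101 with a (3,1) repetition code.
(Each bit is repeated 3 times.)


Each bit -> 3 copies

111111000000111111111000111


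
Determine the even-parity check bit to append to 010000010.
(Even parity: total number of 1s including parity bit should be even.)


Number of 1s in data: 2
Parity bit: 0

0


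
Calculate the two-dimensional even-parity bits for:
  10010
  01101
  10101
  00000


Row parities: 0110
Column parities: 01010

Row P: 0110, Col P: 01010, Corner: 0


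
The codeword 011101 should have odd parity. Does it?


Number of 1s: 4

No, parity error (4 ones)


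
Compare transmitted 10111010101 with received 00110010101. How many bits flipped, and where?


XOR: 10001000000

2 error(s) at position(s): 0, 4


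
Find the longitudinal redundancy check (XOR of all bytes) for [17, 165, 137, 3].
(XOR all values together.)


XOR chain: 17 ^ 165 ^ 137 ^ 3 = 62

62


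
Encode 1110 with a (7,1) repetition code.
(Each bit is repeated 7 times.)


Each bit -> 7 copies

1111111111111111111110000000


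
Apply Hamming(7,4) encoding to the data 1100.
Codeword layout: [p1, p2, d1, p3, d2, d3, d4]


Parity bits: p1=0, p2=1, p3=1

0111100


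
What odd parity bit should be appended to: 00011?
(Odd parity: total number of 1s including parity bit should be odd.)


Number of 1s in data: 2
Parity bit: 1

1


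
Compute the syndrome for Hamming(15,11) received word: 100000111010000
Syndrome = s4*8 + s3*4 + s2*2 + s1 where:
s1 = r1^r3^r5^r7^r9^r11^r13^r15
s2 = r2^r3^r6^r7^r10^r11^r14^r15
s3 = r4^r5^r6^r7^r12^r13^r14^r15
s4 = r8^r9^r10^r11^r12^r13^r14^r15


s1=0, s2=0, s3=1, s4=1

Syndrome = 12 (error at position 12)


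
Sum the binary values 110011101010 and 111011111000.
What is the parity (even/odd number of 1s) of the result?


110011101010 = 3306
111011111000 = 3832
Sum = 7138 = 1101111100010
1s count = 8

even parity (8 ones in 1101111100010)


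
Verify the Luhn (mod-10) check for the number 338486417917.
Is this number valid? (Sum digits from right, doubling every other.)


Luhn sum = 65
65 mod 10 = 5

Invalid (Luhn sum mod 10 = 5)


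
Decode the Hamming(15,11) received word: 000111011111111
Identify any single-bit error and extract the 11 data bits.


Syndrome = 7: error at position 7

Data: 01111111111 (corrected bit 7)


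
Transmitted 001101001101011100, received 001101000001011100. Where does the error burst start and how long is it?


XOR: 000000001100000000

Burst at position 8, length 2


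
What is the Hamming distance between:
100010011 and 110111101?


XOR: 010101110
Count of 1s: 5

5


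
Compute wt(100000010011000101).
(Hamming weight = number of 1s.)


Counting 1s in 100000010011000101

6


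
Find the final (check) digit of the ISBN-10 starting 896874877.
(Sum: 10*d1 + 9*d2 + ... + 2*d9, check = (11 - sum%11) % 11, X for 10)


Weighted sum: 394
394 mod 11 = 9

Check digit: 2


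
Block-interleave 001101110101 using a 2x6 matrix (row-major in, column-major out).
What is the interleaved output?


Matrix:
  001101
  110101
Read columns: 010110110011

010110110011


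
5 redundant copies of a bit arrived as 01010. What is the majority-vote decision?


Ones: 2 out of 5
Threshold: 3

0 (2/5 voted 1)


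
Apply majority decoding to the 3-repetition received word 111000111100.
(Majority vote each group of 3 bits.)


Groups: 111, 000, 111, 100
Majority votes: 1010

1010


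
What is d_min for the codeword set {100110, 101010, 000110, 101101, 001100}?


Comparing all pairs, minimum distance: 1
Can detect 0 errors, correct 0 errors

1


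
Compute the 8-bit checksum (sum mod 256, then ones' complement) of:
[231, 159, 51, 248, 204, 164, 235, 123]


Sum = 1415 mod 256 = 135
Complement = 120

120


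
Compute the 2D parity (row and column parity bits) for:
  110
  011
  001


Row parities: 001
Column parities: 100

Row P: 001, Col P: 100, Corner: 1


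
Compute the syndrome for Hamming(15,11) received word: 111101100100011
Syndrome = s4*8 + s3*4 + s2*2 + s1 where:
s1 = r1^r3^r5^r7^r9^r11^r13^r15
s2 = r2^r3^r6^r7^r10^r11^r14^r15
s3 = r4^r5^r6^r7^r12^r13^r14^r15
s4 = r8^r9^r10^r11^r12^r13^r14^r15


s1=0, s2=1, s3=1, s4=1

Syndrome = 14 (error at position 14)


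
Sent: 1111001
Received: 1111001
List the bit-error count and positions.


XOR: 0000000

0 errors (received matches sent)


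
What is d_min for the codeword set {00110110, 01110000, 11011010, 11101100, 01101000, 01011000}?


Comparing all pairs, minimum distance: 2
Can detect 1 errors, correct 0 errors

2


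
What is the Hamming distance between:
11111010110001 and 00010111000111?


XOR: 11101101110110
Count of 1s: 10

10


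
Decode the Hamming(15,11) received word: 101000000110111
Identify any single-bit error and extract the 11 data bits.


Syndrome = 15: error at position 15

Data: 10000110110 (corrected bit 15)


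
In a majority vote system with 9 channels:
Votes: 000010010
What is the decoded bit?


Ones: 2 out of 9
Threshold: 5

0 (2/9 voted 1)


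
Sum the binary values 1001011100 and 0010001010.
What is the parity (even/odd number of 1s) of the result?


1001011100 = 604
0010001010 = 138
Sum = 742 = 1011100110
1s count = 6

even parity (6 ones in 1011100110)


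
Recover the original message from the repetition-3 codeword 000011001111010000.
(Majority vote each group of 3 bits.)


Groups: 000, 011, 001, 111, 010, 000
Majority votes: 010100

010100


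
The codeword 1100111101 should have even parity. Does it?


Number of 1s: 7

No, parity error (7 ones)


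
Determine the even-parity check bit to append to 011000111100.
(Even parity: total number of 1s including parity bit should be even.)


Number of 1s in data: 6
Parity bit: 0

0


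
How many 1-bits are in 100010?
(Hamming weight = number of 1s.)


Counting 1s in 100010

2


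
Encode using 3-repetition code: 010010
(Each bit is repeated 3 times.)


Each bit -> 3 copies

000111000000111000


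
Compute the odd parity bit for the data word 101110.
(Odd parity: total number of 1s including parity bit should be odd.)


Number of 1s in data: 4
Parity bit: 1

1


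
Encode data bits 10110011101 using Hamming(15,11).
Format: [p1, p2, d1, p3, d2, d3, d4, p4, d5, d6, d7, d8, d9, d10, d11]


Parity bits: p1=1, p2=1, p3=1, p4=0

111101100011101


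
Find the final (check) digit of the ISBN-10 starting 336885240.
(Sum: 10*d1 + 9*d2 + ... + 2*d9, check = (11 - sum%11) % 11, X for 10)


Weighted sum: 254
254 mod 11 = 1

Check digit: X


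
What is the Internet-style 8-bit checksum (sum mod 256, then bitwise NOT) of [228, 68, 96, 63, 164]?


Sum = 619 mod 256 = 107
Complement = 148

148


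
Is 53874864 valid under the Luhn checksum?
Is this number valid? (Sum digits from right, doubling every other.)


Luhn sum = 41
41 mod 10 = 1

Invalid (Luhn sum mod 10 = 1)


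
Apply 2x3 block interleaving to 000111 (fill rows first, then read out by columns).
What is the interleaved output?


Matrix:
  000
  111
Read columns: 010101

010101


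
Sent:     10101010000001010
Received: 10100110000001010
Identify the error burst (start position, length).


XOR: 00001100000000000

Burst at position 4, length 2


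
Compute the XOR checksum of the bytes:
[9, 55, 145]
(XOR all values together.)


XOR chain: 9 ^ 55 ^ 145 = 175

175


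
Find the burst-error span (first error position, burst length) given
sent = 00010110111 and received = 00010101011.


XOR: 00000011100

Burst at position 6, length 3


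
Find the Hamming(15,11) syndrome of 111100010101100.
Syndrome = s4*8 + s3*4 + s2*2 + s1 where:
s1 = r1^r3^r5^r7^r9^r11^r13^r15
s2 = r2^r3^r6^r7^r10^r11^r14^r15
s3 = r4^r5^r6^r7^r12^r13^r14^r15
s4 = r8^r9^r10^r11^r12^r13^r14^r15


s1=1, s2=1, s3=1, s4=0

Syndrome = 7 (error at position 7)


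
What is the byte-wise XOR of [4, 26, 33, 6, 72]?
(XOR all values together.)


XOR chain: 4 ^ 26 ^ 33 ^ 6 ^ 72 = 113

113


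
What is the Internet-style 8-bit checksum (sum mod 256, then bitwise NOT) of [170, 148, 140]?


Sum = 458 mod 256 = 202
Complement = 53

53


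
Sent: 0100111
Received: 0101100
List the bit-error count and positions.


XOR: 0001011

3 error(s) at position(s): 3, 5, 6


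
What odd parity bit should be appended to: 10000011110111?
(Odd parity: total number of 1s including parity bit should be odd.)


Number of 1s in data: 8
Parity bit: 1

1


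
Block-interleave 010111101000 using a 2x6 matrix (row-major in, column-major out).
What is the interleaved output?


Matrix:
  010111
  101000
Read columns: 011001101010

011001101010


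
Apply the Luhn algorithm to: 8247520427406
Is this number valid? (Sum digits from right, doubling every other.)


Luhn sum = 55
55 mod 10 = 5

Invalid (Luhn sum mod 10 = 5)


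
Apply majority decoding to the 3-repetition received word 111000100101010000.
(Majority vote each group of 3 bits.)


Groups: 111, 000, 100, 101, 010, 000
Majority votes: 100100

100100


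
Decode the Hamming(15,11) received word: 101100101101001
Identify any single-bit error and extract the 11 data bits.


Syndrome = 1: error at position 1

Data: 10011101001 (corrected bit 1)


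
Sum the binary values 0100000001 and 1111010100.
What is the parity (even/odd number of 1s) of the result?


0100000001 = 257
1111010100 = 980
Sum = 1237 = 10011010101
1s count = 6

even parity (6 ones in 10011010101)


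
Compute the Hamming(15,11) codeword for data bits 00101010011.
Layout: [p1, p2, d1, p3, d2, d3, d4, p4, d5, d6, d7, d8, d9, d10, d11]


Parity bits: p1=1, p2=0, p3=1, p4=0

100101001010011


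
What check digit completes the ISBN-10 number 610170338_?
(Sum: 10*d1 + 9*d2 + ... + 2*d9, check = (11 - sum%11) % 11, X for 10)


Weighted sum: 155
155 mod 11 = 1

Check digit: X


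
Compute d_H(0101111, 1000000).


XOR: 1101111
Count of 1s: 6

6


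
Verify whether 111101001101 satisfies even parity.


Number of 1s: 8

Yes, parity is correct (8 ones)


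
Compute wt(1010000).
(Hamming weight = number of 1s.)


Counting 1s in 1010000

2


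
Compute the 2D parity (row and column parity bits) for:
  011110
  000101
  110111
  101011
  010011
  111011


Row parities: 001011
Column parities: 101111

Row P: 001011, Col P: 101111, Corner: 1


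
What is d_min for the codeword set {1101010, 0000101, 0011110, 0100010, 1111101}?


Comparing all pairs, minimum distance: 2
Can detect 1 errors, correct 0 errors

2


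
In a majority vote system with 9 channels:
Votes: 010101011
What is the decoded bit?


Ones: 5 out of 9
Threshold: 5

1 (5/9 voted 1)


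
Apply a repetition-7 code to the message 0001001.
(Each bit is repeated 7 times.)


Each bit -> 7 copies

0000000000000000000001111111000000000000001111111


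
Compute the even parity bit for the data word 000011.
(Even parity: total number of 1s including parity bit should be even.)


Number of 1s in data: 2
Parity bit: 0

0


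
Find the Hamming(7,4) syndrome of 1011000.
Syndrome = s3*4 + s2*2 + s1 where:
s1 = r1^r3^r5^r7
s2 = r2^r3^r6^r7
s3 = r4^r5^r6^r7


s1=0, s2=1, s3=1

Syndrome = 6 (error at position 6)


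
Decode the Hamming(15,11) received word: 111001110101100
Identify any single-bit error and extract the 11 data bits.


Syndrome = 2: error at position 2

Data: 10110101100 (corrected bit 2)


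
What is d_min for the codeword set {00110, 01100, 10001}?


Comparing all pairs, minimum distance: 2
Can detect 1 errors, correct 0 errors

2


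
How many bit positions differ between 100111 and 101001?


XOR: 001110
Count of 1s: 3

3


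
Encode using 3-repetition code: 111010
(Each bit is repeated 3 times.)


Each bit -> 3 copies

111111111000111000


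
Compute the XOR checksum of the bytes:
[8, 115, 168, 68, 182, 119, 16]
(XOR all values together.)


XOR chain: 8 ^ 115 ^ 168 ^ 68 ^ 182 ^ 119 ^ 16 = 70

70


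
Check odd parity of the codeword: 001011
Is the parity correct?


Number of 1s: 3

Yes, parity is correct (3 ones)


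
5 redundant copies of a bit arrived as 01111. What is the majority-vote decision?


Ones: 4 out of 5
Threshold: 3

1 (4/5 voted 1)


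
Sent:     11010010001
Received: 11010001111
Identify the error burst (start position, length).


XOR: 00000011110

Burst at position 6, length 4


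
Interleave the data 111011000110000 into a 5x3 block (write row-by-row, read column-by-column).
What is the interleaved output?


Matrix:
  111
  011
  000
  110
  000
Read columns: 100101101011000

100101101011000


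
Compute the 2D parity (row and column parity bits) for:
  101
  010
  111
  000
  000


Row parities: 01100
Column parities: 000

Row P: 01100, Col P: 000, Corner: 0


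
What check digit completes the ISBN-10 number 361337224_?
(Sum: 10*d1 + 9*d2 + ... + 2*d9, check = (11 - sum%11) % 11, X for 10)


Weighted sum: 188
188 mod 11 = 1

Check digit: X


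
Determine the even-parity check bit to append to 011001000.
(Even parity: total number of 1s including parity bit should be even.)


Number of 1s in data: 3
Parity bit: 1

1


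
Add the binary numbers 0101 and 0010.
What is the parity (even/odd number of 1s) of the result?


0101 = 5
0010 = 2
Sum = 7 = 111
1s count = 3

odd parity (3 ones in 111)


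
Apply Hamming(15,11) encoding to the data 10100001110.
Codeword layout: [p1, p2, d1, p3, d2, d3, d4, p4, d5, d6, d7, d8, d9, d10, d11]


Parity bits: p1=0, p2=1, p3=0, p4=1

011001010001110


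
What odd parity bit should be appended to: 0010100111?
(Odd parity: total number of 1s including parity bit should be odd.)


Number of 1s in data: 5
Parity bit: 0

0


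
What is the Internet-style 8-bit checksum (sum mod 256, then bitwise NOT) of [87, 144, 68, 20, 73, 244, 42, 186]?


Sum = 864 mod 256 = 96
Complement = 159

159


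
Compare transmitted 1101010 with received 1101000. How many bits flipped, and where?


XOR: 0000010

1 error(s) at position(s): 5


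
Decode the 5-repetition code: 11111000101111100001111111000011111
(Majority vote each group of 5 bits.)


Groups: 11111, 00010, 11111, 00001, 11111, 10000, 11111
Majority votes: 1010101

1010101


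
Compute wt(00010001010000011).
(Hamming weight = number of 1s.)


Counting 1s in 00010001010000011

5


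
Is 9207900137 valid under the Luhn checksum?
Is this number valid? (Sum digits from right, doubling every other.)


Luhn sum = 41
41 mod 10 = 1

Invalid (Luhn sum mod 10 = 1)


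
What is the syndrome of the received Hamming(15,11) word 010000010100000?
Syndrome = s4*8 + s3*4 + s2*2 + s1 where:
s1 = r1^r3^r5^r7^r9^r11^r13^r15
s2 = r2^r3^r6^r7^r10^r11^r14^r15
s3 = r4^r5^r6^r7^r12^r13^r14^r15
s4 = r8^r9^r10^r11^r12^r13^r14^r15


s1=0, s2=0, s3=0, s4=0

Syndrome = 0 (no error)


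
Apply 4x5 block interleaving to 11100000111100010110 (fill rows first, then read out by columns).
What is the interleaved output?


Matrix:
  11100
  00011
  11000
  10110
Read columns: 10111010100101010100

10111010100101010100


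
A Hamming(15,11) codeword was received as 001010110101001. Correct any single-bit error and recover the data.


Syndrome = 0: no error detected

Data: 11010101001 (no errors)


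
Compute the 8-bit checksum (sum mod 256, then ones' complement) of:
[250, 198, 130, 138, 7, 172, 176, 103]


Sum = 1174 mod 256 = 150
Complement = 105

105


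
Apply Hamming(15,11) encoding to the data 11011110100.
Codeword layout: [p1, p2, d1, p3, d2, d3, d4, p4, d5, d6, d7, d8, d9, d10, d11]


Parity bits: p1=0, p2=0, p3=1, p4=0

001110101110100


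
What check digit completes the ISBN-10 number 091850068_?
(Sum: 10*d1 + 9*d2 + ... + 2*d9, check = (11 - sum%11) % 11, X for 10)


Weighted sum: 209
209 mod 11 = 0

Check digit: 0


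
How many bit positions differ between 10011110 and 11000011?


XOR: 01011101
Count of 1s: 5

5


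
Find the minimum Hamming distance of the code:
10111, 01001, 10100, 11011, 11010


Comparing all pairs, minimum distance: 1
Can detect 0 errors, correct 0 errors

1


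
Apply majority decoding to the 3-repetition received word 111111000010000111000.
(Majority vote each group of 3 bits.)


Groups: 111, 111, 000, 010, 000, 111, 000
Majority votes: 1100010

1100010


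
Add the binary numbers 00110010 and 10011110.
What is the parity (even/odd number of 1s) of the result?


00110010 = 50
10011110 = 158
Sum = 208 = 11010000
1s count = 3

odd parity (3 ones in 11010000)


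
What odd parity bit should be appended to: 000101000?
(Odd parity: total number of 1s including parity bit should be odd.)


Number of 1s in data: 2
Parity bit: 1

1


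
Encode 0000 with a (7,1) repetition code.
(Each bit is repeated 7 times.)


Each bit -> 7 copies

0000000000000000000000000000


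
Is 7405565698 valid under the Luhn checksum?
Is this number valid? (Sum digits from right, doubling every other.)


Luhn sum = 45
45 mod 10 = 5

Invalid (Luhn sum mod 10 = 5)


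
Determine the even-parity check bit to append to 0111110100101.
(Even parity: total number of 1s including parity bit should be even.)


Number of 1s in data: 8
Parity bit: 0

0


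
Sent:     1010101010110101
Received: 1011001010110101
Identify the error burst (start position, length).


XOR: 0001100000000000

Burst at position 3, length 2


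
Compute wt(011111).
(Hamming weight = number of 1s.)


Counting 1s in 011111

5


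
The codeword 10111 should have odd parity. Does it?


Number of 1s: 4

No, parity error (4 ones)


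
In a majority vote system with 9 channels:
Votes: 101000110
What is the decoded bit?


Ones: 4 out of 9
Threshold: 5

0 (4/9 voted 1)


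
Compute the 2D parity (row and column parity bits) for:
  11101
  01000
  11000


Row parities: 010
Column parities: 01101

Row P: 010, Col P: 01101, Corner: 1


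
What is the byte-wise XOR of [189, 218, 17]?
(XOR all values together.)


XOR chain: 189 ^ 218 ^ 17 = 118

118


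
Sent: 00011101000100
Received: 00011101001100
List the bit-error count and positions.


XOR: 00000000001000

1 error(s) at position(s): 10


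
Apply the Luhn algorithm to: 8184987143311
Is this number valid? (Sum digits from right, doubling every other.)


Luhn sum = 67
67 mod 10 = 7

Invalid (Luhn sum mod 10 = 7)


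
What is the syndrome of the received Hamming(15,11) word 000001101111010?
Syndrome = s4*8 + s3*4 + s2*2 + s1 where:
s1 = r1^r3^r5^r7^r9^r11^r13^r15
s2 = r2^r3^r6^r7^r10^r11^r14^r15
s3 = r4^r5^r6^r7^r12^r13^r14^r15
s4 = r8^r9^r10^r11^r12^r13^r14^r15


s1=1, s2=1, s3=0, s4=1

Syndrome = 11 (error at position 11)


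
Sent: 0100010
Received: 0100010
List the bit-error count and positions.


XOR: 0000000

0 errors (received matches sent)


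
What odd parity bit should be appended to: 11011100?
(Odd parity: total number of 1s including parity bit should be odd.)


Number of 1s in data: 5
Parity bit: 0

0


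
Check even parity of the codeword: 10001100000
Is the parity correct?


Number of 1s: 3

No, parity error (3 ones)


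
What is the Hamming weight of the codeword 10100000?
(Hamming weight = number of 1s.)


Counting 1s in 10100000

2


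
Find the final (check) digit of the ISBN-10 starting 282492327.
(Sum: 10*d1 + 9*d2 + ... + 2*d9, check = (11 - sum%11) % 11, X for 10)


Weighted sum: 232
232 mod 11 = 1

Check digit: X


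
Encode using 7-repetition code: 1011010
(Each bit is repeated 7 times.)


Each bit -> 7 copies

1111111000000011111111111111000000011111110000000


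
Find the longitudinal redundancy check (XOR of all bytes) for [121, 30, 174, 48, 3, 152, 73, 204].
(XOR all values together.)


XOR chain: 121 ^ 30 ^ 174 ^ 48 ^ 3 ^ 152 ^ 73 ^ 204 = 231

231


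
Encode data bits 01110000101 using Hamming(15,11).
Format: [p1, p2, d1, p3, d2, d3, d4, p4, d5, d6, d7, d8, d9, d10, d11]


Parity bits: p1=0, p2=1, p3=1, p4=0

010111100000101


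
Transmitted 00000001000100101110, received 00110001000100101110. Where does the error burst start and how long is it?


XOR: 00110000000000000000

Burst at position 2, length 2


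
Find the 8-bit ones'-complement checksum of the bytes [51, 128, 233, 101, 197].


Sum = 710 mod 256 = 198
Complement = 57

57


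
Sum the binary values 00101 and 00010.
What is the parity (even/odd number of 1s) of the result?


00101 = 5
00010 = 2
Sum = 7 = 111
1s count = 3

odd parity (3 ones in 111)


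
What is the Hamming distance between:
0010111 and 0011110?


XOR: 0001001
Count of 1s: 2

2


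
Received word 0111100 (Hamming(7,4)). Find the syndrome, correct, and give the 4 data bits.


Syndrome = 0: no error detected

Data: 1100 (no errors)


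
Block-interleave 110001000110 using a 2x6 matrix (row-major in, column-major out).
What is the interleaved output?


Matrix:
  110001
  000110
Read columns: 101000010110

101000010110


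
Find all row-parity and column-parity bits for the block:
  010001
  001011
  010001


Row parities: 010
Column parities: 001011

Row P: 010, Col P: 001011, Corner: 1


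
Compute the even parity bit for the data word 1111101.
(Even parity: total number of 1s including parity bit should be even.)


Number of 1s in data: 6
Parity bit: 0

0


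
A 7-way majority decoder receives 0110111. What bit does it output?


Ones: 5 out of 7
Threshold: 4

1 (5/7 voted 1)


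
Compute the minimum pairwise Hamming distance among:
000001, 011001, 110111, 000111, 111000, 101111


Comparing all pairs, minimum distance: 2
Can detect 1 errors, correct 0 errors

2


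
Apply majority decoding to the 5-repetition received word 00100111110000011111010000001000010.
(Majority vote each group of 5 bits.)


Groups: 00100, 11111, 00000, 11111, 01000, 00010, 00010
Majority votes: 0101000

0101000


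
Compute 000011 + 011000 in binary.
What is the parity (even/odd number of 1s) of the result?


000011 = 3
011000 = 24
Sum = 27 = 11011
1s count = 4

even parity (4 ones in 11011)


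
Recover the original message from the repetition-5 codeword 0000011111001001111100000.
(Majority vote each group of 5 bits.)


Groups: 00000, 11111, 00100, 11111, 00000
Majority votes: 01010

01010


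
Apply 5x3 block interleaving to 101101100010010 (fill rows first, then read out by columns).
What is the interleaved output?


Matrix:
  101
  101
  100
  010
  010
Read columns: 111000001111000

111000001111000


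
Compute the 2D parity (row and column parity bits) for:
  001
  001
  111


Row parities: 111
Column parities: 111

Row P: 111, Col P: 111, Corner: 1


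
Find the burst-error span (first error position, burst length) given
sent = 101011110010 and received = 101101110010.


XOR: 000110000000

Burst at position 3, length 2


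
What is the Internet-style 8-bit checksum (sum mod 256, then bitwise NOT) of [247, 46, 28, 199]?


Sum = 520 mod 256 = 8
Complement = 247

247


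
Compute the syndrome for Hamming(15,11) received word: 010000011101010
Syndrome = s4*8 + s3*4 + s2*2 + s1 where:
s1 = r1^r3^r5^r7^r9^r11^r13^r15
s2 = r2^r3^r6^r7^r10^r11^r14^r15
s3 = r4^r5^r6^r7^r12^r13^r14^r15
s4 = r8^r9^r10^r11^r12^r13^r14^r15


s1=1, s2=1, s3=0, s4=1

Syndrome = 11 (error at position 11)


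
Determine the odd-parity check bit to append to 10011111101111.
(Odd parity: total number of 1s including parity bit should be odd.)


Number of 1s in data: 11
Parity bit: 0

0


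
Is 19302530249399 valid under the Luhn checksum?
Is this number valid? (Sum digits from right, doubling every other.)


Luhn sum = 70
70 mod 10 = 0

Valid (Luhn sum mod 10 = 0)


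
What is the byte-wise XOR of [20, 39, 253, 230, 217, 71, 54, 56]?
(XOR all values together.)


XOR chain: 20 ^ 39 ^ 253 ^ 230 ^ 217 ^ 71 ^ 54 ^ 56 = 184

184


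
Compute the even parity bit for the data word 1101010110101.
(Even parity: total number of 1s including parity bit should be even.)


Number of 1s in data: 8
Parity bit: 0

0


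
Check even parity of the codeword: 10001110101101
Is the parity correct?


Number of 1s: 8

Yes, parity is correct (8 ones)


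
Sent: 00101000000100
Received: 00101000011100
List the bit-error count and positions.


XOR: 00000000011000

2 error(s) at position(s): 9, 10


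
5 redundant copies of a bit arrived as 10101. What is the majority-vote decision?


Ones: 3 out of 5
Threshold: 3

1 (3/5 voted 1)


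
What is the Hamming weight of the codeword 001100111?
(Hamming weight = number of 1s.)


Counting 1s in 001100111

5


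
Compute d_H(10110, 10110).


XOR: 00000
Count of 1s: 0

0


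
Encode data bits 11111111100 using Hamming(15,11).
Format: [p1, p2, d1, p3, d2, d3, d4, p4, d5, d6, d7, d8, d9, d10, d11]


Parity bits: p1=0, p2=1, p3=1, p4=1

011111111111100


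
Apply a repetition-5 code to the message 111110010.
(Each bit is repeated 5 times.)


Each bit -> 5 copies

111111111111111111111111100000000001111100000


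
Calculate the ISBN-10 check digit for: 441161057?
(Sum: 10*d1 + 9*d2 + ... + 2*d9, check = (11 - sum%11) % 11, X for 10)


Weighted sum: 161
161 mod 11 = 7

Check digit: 4


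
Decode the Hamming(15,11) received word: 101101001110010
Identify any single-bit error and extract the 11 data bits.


Syndrome = 6: error at position 6

Data: 10001110010 (corrected bit 6)


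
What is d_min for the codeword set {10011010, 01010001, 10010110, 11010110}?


Comparing all pairs, minimum distance: 1
Can detect 0 errors, correct 0 errors

1


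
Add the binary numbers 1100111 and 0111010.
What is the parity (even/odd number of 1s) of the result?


1100111 = 103
0111010 = 58
Sum = 161 = 10100001
1s count = 3

odd parity (3 ones in 10100001)


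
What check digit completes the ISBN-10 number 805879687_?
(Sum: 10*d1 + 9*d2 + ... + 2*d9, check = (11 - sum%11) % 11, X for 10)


Weighted sum: 325
325 mod 11 = 6

Check digit: 5


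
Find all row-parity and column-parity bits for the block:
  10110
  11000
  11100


Row parities: 101
Column parities: 10010

Row P: 101, Col P: 10010, Corner: 0


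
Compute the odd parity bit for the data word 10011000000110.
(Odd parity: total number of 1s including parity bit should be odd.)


Number of 1s in data: 5
Parity bit: 0

0


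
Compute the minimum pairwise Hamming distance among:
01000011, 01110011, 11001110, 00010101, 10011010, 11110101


Comparing all pairs, minimum distance: 2
Can detect 1 errors, correct 0 errors

2


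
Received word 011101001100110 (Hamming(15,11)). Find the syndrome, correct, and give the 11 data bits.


Syndrome = 3: error at position 3

Data: 00101100110 (corrected bit 3)


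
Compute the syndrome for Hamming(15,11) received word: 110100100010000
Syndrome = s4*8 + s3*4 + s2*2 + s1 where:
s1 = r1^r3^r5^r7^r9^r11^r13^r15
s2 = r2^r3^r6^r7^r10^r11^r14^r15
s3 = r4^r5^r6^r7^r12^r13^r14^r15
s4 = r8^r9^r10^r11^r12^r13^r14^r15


s1=1, s2=1, s3=0, s4=1

Syndrome = 11 (error at position 11)


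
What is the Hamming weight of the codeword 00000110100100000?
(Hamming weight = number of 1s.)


Counting 1s in 00000110100100000

4


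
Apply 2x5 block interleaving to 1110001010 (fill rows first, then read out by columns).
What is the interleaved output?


Matrix:
  11100
  01010
Read columns: 1011100100

1011100100


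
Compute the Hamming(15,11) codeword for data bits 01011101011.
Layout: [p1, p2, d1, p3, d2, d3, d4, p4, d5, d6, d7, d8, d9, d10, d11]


Parity bits: p1=0, p2=0, p3=1, p4=1

000110111101011


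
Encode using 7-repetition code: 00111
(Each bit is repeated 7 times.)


Each bit -> 7 copies

00000000000000111111111111111111111


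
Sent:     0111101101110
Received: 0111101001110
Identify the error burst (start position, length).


XOR: 0000000100000

Burst at position 7, length 1


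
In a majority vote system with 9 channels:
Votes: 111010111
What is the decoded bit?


Ones: 7 out of 9
Threshold: 5

1 (7/9 voted 1)


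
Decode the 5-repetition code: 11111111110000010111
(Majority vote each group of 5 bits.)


Groups: 11111, 11111, 00000, 10111
Majority votes: 1101

1101


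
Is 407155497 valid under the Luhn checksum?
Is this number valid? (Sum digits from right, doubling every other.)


Luhn sum = 39
39 mod 10 = 9

Invalid (Luhn sum mod 10 = 9)


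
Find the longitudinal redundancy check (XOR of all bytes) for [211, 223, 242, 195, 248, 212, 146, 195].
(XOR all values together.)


XOR chain: 211 ^ 223 ^ 242 ^ 195 ^ 248 ^ 212 ^ 146 ^ 195 = 64

64


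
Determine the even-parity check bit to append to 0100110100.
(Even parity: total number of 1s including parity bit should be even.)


Number of 1s in data: 4
Parity bit: 0

0


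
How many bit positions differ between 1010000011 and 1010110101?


XOR: 0000110110
Count of 1s: 4

4


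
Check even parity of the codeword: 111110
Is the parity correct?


Number of 1s: 5

No, parity error (5 ones)


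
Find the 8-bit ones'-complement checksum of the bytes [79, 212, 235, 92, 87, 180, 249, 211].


Sum = 1345 mod 256 = 65
Complement = 190

190


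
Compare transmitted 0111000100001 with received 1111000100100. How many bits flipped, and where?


XOR: 1000000000101

3 error(s) at position(s): 0, 10, 12


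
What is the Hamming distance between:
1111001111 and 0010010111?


XOR: 1101011000
Count of 1s: 5

5


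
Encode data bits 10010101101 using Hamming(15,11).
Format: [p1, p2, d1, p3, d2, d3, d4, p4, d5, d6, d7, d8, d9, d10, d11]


Parity bits: p1=0, p2=0, p3=0, p4=0

001000100101101


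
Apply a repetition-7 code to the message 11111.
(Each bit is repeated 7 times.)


Each bit -> 7 copies

11111111111111111111111111111111111


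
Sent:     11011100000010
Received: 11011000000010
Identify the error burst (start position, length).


XOR: 00000100000000

Burst at position 5, length 1


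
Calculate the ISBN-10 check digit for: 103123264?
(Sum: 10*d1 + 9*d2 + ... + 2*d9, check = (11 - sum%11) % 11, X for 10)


Weighted sum: 102
102 mod 11 = 3

Check digit: 8


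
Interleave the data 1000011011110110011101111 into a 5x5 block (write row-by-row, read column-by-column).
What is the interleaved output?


Matrix:
  10000
  11011
  11011
  00111
  01111
Read columns: 1110001101000110111101111

1110001101000110111101111


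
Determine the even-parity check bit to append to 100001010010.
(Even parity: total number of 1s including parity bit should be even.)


Number of 1s in data: 4
Parity bit: 0

0


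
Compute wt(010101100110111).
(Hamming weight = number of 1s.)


Counting 1s in 010101100110111

9


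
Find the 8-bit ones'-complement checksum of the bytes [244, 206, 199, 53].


Sum = 702 mod 256 = 190
Complement = 65

65


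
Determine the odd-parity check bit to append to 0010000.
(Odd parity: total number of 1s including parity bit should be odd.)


Number of 1s in data: 1
Parity bit: 0

0


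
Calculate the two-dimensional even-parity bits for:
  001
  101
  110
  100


Row parities: 1001
Column parities: 110

Row P: 1001, Col P: 110, Corner: 0


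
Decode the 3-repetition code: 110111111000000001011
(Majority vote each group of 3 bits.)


Groups: 110, 111, 111, 000, 000, 001, 011
Majority votes: 1110001

1110001


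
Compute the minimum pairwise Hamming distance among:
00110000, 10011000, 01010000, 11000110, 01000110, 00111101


Comparing all pairs, minimum distance: 1
Can detect 0 errors, correct 0 errors

1


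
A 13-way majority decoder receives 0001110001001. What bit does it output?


Ones: 5 out of 13
Threshold: 7

0 (5/13 voted 1)


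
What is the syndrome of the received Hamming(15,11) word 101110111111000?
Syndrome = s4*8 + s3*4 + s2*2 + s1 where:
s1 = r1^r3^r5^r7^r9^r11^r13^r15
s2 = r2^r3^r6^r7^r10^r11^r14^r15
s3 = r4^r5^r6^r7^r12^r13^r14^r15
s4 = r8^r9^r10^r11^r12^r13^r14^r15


s1=0, s2=0, s3=0, s4=1

Syndrome = 8 (error at position 8)


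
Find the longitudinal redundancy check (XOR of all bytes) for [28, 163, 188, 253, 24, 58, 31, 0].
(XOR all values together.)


XOR chain: 28 ^ 163 ^ 188 ^ 253 ^ 24 ^ 58 ^ 31 ^ 0 = 195

195


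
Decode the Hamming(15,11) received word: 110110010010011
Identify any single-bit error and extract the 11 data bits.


Syndrome = 0: no error detected

Data: 01000010011 (no errors)


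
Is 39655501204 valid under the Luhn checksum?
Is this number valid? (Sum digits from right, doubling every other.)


Luhn sum = 33
33 mod 10 = 3

Invalid (Luhn sum mod 10 = 3)


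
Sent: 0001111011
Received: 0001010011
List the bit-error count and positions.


XOR: 0000101000

2 error(s) at position(s): 4, 6


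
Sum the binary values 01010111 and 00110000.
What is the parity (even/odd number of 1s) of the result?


01010111 = 87
00110000 = 48
Sum = 135 = 10000111
1s count = 4

even parity (4 ones in 10000111)


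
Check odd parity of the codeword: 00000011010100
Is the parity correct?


Number of 1s: 4

No, parity error (4 ones)


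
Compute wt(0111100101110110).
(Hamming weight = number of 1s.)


Counting 1s in 0111100101110110

10


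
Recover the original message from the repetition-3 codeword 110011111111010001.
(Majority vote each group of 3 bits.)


Groups: 110, 011, 111, 111, 010, 001
Majority votes: 111100

111100


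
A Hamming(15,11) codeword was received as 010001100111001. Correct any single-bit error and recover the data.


Syndrome = 1: error at position 1

Data: 00110111001 (corrected bit 1)


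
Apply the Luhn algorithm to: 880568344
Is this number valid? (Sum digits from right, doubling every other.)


Luhn sum = 44
44 mod 10 = 4

Invalid (Luhn sum mod 10 = 4)


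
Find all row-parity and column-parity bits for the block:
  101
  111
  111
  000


Row parities: 0110
Column parities: 101

Row P: 0110, Col P: 101, Corner: 0


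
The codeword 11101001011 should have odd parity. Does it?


Number of 1s: 7

Yes, parity is correct (7 ones)


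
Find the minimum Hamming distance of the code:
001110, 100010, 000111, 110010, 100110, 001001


Comparing all pairs, minimum distance: 1
Can detect 0 errors, correct 0 errors

1


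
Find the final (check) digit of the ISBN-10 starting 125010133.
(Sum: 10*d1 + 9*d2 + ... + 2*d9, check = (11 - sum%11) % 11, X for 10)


Weighted sum: 93
93 mod 11 = 5

Check digit: 6


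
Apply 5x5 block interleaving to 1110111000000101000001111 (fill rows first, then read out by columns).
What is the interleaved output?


Matrix:
  11101
  11000
  00010
  10000
  01111
Read columns: 1101011001100010010110001

1101011001100010010110001


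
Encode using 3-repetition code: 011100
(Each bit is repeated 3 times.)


Each bit -> 3 copies

000111111111000000
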